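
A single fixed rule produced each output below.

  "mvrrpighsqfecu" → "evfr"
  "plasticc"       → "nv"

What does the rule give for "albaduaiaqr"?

What's happening: keep one character in every 3, starting at position 3 (positions 3rd, 6th, 9th, ...), then shift every letter 13 places forward in the alphabet (wrapping around) — i.e. ROT13.
Applying both steps to "albaduaiaqr": "bua", then "ohn".

ohn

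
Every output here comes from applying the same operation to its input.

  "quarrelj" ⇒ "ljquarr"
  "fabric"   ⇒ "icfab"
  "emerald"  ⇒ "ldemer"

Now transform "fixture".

Each output is the input with this applied: move the last 2 characters to the front (rotate right by 2), then delete the last character.
Working it through for "fixture": intermediate "refixtu", final "refixt".

refixt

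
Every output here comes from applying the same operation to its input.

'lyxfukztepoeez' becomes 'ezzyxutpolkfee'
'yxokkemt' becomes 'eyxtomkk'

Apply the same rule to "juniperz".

In each case the input is transformed by: sort the characters into reverse alphabetical order, then move the last character to the front.
Applying both steps to "juniperz": "zurpnjie", then "ezurpnji".

ezurpnji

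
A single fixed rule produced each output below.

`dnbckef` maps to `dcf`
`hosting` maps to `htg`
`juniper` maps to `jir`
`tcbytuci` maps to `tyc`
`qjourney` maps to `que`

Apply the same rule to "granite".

gne

In each case the input is transformed by: keep one character in every 3, starting at position 1 (positions 1st, 4th, 7th, ...).
"granite" → "gne".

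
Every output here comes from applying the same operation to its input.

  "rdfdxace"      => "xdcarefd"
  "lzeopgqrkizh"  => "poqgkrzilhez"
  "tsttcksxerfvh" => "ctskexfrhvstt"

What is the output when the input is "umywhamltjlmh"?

hwmatlljhmmuy

Looking at the pairs, the operation is to move the first 3 characters to the end (rotate left by 3), then swap each adjacent pair of characters (1↔2, 3↔4, ...).
Starting from "umywhamltjlmh": after the first operation, "whamltjlmhumy"; after the second, "hwmatlljhmmuy".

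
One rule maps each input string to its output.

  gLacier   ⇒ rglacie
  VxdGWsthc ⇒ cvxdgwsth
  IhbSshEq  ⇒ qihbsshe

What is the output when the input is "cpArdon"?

ncpardo

Rule — move the last character to the front, then convert every letter to lowercase.
For "cpArdon" the result is "ncpardo".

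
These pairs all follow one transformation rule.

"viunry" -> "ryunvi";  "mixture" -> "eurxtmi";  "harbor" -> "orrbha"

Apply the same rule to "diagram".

The pattern: swap each adjacent pair of characters (1↔2, 3↔4, ...), then reverse the string.
Starting from "diagram": after the first operation, "idgaarm"; after the second, "mraagdi".
(Check on "viunry": → "ivnuyr" → "ryunvi" ✓)

mraagdi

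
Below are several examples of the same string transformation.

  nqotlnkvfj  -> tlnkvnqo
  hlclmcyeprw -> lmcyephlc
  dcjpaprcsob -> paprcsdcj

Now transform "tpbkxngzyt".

Looking at the pairs, the operation is to delete the last 2 characters, then move the first 3 characters to the end (rotate left by 3).
On "tpbkxngzyt": the first step gives "tpbkxngz", and the second then gives "kxngztpb".

kxngztpb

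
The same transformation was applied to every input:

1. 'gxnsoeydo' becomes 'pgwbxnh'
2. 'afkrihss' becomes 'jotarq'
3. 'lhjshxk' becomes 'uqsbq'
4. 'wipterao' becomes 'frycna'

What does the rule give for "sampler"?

What's happening: shift every letter 9 places forward in the alphabet (wrapping around), then delete the last 2 characters.
Starting from "sampler": after the first operation, "bjvyuna"; after the second, "bjvyu".

bjvyu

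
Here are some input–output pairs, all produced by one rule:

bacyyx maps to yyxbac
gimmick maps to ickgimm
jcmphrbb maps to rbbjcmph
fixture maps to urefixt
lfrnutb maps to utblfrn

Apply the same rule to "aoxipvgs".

Looking at the pairs, the operation is to move the last 3 characters to the front (rotate right by 3).
Applying that to "aoxipvgs" gives "vgsaoxip".

vgsaoxip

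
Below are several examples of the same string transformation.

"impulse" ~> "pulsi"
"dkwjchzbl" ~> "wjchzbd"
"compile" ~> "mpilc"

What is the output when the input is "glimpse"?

impsg

What's happening: swap the first and last characters, then delete the first 2 characters.
Working it through for "glimpse": intermediate "elimpsg", final "impsg".
(Check on "compile": → "eompilc" → "mpilc" ✓)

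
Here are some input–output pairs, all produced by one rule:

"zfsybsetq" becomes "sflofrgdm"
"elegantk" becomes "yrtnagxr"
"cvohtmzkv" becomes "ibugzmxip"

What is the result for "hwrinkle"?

jevaxyru

Looking at the pairs, the operation is to move the first character to the end, then shift every letter 13 places forward in the alphabet (wrapping around) — i.e. ROT13.
On "hwrinkle": the first step gives "wrinkleh", and the second then gives "jevaxyru".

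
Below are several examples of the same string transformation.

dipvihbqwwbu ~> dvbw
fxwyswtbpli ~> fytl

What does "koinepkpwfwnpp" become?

The pattern: keep one character in every 3, starting at position 1 (positions 1st, 4th, 7th, ...).
Applying that to "koinepkpwfwnpp" gives "knkfp".

knkfp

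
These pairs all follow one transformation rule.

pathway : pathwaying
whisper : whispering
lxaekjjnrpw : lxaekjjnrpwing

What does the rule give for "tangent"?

Rule — append "ing".
On "tangent" that produces "tangenting".

tangenting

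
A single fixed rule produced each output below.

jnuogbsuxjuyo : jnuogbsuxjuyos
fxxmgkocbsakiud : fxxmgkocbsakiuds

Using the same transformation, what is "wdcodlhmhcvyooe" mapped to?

wdcodlhmhcvyooes

Each output is the input with this applied: append "s".
So "wdcodlhmhcvyooe" becomes "wdcodlhmhcvyooes".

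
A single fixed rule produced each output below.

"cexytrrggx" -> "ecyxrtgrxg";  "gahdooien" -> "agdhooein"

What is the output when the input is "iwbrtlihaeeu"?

wirblthieaue

The pattern: swap each adjacent pair of characters (1↔2, 3↔4, ...).
Applying that to "iwbrtlihaeeu" gives "wirblthieaue".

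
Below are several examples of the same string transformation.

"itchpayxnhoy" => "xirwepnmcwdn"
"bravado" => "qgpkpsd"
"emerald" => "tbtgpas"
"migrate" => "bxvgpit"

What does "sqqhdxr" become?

hffwsmg

The rule is to shift every letter 11 places backward in the alphabet (wrapping around).
"sqqhdxr" → "hffwsmg".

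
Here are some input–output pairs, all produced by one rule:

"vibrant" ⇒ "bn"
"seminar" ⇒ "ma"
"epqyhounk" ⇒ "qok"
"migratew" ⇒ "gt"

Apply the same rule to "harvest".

The rule is to keep one character in every 3, starting at position 3 (positions 3rd, 6th, 9th, ...).
So "harvest" becomes "rs".

rs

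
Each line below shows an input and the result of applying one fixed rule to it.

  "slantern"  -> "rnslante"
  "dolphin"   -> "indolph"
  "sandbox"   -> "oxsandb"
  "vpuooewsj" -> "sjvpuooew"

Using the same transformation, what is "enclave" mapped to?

The rule is to move the last 2 characters to the front (rotate right by 2).
So "enclave" becomes "veencla".

veencla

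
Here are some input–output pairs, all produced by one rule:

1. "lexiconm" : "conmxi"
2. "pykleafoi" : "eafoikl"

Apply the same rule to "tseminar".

Looking at the pairs, the operation is to delete the first 2 characters, then move the first 2 characters to the end (rotate left by 2).
On "tseminar" that produces "inarem".
(Check on "lexiconm": → "xiconm" → "conmxi" ✓)

inarem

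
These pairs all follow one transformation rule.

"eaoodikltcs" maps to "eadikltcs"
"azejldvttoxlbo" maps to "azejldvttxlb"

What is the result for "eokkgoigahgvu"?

ekkgigahgvu

The transformation: remove every "o".
"eokkgoigahgvu" → "ekkgigahgvu".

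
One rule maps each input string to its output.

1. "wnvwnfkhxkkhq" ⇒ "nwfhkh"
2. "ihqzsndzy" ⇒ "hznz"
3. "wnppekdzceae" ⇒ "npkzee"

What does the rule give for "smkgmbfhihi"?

The transformation: keep every other character starting from the second (positions 2nd, 4th, 6th, ...).
Applying that to "smkgmbfhihi" gives "mgbhh".

mgbhh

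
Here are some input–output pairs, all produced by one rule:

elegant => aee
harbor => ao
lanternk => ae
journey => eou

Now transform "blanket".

ae

The pattern: sort the characters into alphabetical order, then keep only the vowels.
For "blanket" the result is "ae".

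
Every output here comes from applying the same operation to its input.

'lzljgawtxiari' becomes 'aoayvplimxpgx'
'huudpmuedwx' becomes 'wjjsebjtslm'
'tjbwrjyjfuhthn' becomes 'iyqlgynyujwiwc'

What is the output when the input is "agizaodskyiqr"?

pvxopdshznxfg

Rule — shift every letter 11 places backward in the alphabet (wrapping around).
"agizaodskyiqr" → "pvxopdshznxfg".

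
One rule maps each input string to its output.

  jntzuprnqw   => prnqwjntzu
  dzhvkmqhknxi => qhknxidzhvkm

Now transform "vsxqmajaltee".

Looking at the pairs, the operation is to swap the front and back halves of the string.
So "vsxqmajaltee" becomes "jalteevsxqma".

jalteevsxqma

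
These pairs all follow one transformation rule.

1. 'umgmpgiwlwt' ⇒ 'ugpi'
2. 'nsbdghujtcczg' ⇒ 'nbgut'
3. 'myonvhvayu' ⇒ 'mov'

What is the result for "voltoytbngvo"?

vlot

What's happening: keep every other character starting from the first (positions 1st, 3rd, 5th, ...), then delete the last 2 characters.
For "voltoytbngvo" the result is "vlot".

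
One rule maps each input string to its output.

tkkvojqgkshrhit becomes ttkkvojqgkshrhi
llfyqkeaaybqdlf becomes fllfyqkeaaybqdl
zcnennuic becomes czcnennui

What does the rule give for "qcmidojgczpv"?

vqcmidojgczp

The pattern: move the last character to the front.
Applying that to "qcmidojgczpv" gives "vqcmidojgczp".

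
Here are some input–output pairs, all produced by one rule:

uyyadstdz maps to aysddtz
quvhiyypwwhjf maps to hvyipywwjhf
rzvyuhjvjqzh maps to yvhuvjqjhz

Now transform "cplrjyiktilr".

rlyjkiitrl

In each case the input is transformed by: swap each adjacent pair of characters (1↔2, 3↔4, ...), then delete the first 2 characters.
For "cplrjyiktilr", step one produces "pcrlyjkiitrl"; step two turns that into "rlyjkiitrl".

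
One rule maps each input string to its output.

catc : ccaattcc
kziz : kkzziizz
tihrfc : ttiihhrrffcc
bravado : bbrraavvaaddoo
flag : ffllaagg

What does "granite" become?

The transformation: double every character.
On "granite" that produces "ggrraanniittee".

ggrraanniittee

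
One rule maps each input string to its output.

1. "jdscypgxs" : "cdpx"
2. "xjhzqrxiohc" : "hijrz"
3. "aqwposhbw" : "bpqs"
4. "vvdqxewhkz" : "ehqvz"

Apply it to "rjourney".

jnuy

In each case the input is transformed by: keep every other character starting from the second (positions 2nd, 4th, 6th, ...), then sort the characters into alphabetical order.
Applying both steps to "rjourney": "juny", then "jnuy".
(Check on "jdscypgxs": → "dcpx" → "cdpx" ✓)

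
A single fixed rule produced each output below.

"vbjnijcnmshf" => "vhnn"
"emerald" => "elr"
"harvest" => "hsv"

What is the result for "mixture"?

The rule is to take characters alternately from the front and the back (1st, last, 2nd, 2nd-last, ...), then keep one character in every 3, starting at position 1 (positions 1st, 4th, 7th, ...).
For "mixture", step one produces "meirxut"; step two turns that into "mrt".

mrt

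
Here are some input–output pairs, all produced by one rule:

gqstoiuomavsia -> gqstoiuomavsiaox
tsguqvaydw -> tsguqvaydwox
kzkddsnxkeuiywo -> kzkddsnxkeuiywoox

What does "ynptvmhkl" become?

The pattern: append "ox".
So "ynptvmhkl" becomes "ynptvmhklox".

ynptvmhklox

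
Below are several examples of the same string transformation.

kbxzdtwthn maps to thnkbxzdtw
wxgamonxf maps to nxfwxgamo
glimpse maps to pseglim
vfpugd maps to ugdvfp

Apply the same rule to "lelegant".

In each case the input is transformed by: move the last 3 characters to the front (rotate right by 3).
On "lelegant" that produces "antleleg".

antleleg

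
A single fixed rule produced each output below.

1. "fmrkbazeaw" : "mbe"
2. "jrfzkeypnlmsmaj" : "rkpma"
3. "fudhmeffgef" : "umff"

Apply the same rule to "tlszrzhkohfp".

lrkf

In each case the input is transformed by: keep one character in every 3, starting at position 2 (positions 2nd, 5th, 8th, ...).
On "tlszrzhkohfp" that produces "lrkf".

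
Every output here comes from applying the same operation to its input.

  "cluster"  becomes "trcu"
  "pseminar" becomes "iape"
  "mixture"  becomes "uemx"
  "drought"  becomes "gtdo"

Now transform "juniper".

prjn

Rule — keep every other character starting from the first (positions 1st, 3rd, 5th, ...), then move the first 2 characters to the end (rotate left by 2).
"juniper" → "prjn".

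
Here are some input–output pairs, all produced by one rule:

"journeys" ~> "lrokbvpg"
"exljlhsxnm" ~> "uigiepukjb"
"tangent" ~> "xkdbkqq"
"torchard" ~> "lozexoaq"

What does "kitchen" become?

Looking at the pairs, the operation is to shift every letter 3 places backward in the alphabet (wrapping around), then move the first character to the end.
On "kitchen": the first step gives "hfqzebk", and the second then gives "fqzebkh".

fqzebkh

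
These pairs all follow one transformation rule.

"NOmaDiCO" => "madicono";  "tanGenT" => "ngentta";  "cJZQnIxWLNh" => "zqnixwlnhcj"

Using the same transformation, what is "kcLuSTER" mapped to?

Looking at the pairs, the operation is to move the first 2 characters to the end (rotate left by 2), then convert every letter to lowercase.
Working it through for "kcLuSTER": intermediate "LuSTERkc", final "lusterkc".

lusterkc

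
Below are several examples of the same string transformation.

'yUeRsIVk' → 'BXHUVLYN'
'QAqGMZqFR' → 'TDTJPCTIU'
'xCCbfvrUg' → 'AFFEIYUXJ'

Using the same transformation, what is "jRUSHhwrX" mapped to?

Each output is the input with this applied: shift every letter 3 places forward in the alphabet (wrapping around), then convert every letter to uppercase.
For "jRUSHhwrX" the result is "MUXVKKZUA".

MUXVKKZUA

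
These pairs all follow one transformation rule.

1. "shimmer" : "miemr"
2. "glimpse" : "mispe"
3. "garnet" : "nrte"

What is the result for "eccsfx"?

scxf

The rule is to swap each adjacent pair of characters (1↔2, 3↔4, ...), then delete the first 2 characters.
On "eccsfx" that produces "scxf".
(Check on "glimpse": → "lgmispe" → "mispe" ✓)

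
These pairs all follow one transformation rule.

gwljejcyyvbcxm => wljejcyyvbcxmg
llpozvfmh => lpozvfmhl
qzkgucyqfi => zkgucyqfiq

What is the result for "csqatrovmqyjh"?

Looking at the pairs, the operation is to move the first character to the end.
For "csqatrovmqyjh" the result is "sqatrovmqyjhc".

sqatrovmqyjhc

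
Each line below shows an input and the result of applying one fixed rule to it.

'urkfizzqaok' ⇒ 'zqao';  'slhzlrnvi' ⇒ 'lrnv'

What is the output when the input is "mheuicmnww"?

What's happening: delete the last character, then keep only the last 4 characters.
Working it through for "mheuicmnww": intermediate "mheuicmnw", final "cmnw".
(Check on "slhzlrnvi": → "slhzlrnv" → "lrnv" ✓)

cmnw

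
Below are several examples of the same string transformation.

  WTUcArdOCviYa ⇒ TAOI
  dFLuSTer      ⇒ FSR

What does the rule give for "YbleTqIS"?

BTS

What's happening: keep one character in every 3, starting at position 2 (positions 2nd, 5th, 8th, ...), then convert every letter to uppercase.
On "YbleTqIS": the first step gives "bTS", and the second then gives "BTS".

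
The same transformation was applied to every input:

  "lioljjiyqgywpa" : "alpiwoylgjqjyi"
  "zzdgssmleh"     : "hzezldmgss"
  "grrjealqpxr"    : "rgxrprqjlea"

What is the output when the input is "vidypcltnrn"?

In each case the input is transformed by: reverse the string, then take characters alternately from the front and the back (1st, last, 2nd, 2nd-last, ...).
Starting from "vidypcltnrn": after the first operation, "nrntlcpydiv"; after the second, "nvrindtylpc".

nvrindtylpc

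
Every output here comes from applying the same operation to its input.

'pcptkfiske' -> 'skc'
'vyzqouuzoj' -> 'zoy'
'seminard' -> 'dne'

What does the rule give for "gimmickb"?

The pattern: keep one character in every 3, starting at position 2 (positions 2nd, 5th, 8th, ...), then reverse the string.
For "gimmickb", step one produces "iib"; step two turns that into "bii".

bii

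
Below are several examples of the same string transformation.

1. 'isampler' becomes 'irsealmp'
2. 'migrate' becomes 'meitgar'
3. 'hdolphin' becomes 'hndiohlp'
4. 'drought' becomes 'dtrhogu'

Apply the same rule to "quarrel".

Rule — take characters alternately from the front and the back (1st, last, 2nd, 2nd-last, ...).
Doing the same to "quarrel": "qluearr".

qluearr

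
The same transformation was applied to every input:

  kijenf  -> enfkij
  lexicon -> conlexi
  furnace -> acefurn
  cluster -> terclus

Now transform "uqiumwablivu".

Each output is the input with this applied: move the last 3 characters to the front (rotate right by 3).
So "uqiumwablivu" becomes "ivuuqiumwabl".

ivuuqiumwabl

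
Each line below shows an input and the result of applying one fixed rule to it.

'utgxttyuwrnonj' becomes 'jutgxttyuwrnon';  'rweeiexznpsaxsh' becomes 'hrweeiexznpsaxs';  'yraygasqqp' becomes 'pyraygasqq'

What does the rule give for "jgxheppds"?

What's happening: move the last character to the front.
"jgxheppds" → "sjgxheppd".

sjgxheppd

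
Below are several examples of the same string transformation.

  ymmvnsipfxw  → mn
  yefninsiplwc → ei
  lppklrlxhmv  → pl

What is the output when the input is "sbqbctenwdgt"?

The rule is to keep one character in every 3, starting at position 2 (positions 2nd, 5th, 8th, ...), then delete the last 2 characters.
Working it through for "sbqbctenwdgt": intermediate "bcng", final "bc".

bc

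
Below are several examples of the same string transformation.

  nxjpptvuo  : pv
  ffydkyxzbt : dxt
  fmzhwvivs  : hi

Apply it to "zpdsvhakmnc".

san

The pattern: delete the first 2 characters, then keep one character in every 3, starting at position 2 (positions 2nd, 5th, 8th, ...).
On "zpdsvhakmnc" that produces "san".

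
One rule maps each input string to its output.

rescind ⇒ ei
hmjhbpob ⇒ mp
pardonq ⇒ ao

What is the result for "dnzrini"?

ni

The transformation: take characters alternately from the front and the back (1st, last, 2nd, 2nd-last, ...), then keep one character in every 3, starting at position 3 (positions 3rd, 6th, 9th, ...).
Starting from "dnzrini": after the first operation, "dinnzir"; after the second, "ni".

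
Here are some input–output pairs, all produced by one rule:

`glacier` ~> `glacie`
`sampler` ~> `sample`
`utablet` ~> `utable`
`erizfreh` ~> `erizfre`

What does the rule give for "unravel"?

Looking at the pairs, the operation is to delete the last character.
Doing the same to "unravel": "unrave".

unrave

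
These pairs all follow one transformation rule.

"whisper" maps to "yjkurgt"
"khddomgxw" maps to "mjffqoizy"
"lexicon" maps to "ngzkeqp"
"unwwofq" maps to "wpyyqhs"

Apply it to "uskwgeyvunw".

The rule is to shift every letter 2 places forward in the alphabet (wrapping around).
For "uskwgeyvunw" the result is "wumyigaxwpy".

wumyigaxwpy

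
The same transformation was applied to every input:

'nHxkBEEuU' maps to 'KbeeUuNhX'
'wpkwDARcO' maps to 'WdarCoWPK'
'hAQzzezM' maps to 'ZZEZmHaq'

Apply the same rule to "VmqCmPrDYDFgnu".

cMpRdydfGNUvMQ

The rule is to flip the case of every letter, then move the first 3 characters to the end (rotate left by 3).
Doing the same to "VmqCmPrDYDFgnu": "cMpRdydfGNUvMQ".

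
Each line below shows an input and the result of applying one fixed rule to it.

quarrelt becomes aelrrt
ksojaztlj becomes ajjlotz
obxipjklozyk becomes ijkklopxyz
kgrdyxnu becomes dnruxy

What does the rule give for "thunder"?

denru

The pattern: delete the first 2 characters, then sort the characters into alphabetical order.
Working it through for "thunder": intermediate "under", final "denru".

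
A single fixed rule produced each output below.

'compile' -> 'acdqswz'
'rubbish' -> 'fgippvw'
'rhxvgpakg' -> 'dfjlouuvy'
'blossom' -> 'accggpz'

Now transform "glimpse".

Looking at the pairs, the operation is to shift every letter 12 places backward in the alphabet (wrapping around), then sort the characters into alphabetical order.
For "glimpse" the result is "adgsuwz".

adgsuwz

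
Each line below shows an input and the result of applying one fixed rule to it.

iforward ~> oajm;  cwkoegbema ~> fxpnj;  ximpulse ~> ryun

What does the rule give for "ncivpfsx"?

The rule is to shift every letter 9 places forward in the alphabet (wrapping around), then keep every other character starting from the second (positions 2nd, 4th, 6th, ...).
For "ncivpfsx", step one produces "wlreyobg"; step two turns that into "leog".
(Check on "cwkoegbema": → "lftxnpknvj" → "fxpnj" ✓)

leog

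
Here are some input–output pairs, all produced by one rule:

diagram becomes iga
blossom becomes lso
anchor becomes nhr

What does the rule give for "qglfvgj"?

What's happening: keep every other character starting from the second (positions 2nd, 4th, 6th, ...).
"qglfvgj" → "gfg".

gfg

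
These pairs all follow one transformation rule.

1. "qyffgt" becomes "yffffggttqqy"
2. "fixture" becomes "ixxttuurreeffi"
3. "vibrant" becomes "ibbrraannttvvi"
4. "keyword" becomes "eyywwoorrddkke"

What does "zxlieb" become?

What's happening: double every character, then move the first 3 characters to the end (rotate left by 3).
On "zxlieb": the first step gives "zzxxlliieebb", and the second then gives "xlliieebbzzx".

xlliieebbzzx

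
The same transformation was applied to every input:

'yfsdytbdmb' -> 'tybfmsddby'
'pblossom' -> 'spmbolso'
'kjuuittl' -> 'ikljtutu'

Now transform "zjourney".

rzyjeonu

The pattern: take characters alternately from the front and the back (1st, last, 2nd, 2nd-last, ...), then move the last character to the front.
Starting from "zjourney": after the first operation, "zyjeonur"; after the second, "rzyjeonu".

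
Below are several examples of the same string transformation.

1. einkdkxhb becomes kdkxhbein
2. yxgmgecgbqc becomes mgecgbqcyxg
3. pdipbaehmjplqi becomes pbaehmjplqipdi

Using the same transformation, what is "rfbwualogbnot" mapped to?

wualogbnotrfb

Looking at the pairs, the operation is to move the first 3 characters to the end (rotate left by 3).
Applying that to "rfbwualogbnot" gives "wualogbnotrfb".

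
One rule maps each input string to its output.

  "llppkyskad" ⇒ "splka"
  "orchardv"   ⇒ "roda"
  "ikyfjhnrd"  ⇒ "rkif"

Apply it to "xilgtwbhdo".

The transformation: sort the characters into reverse alphabetical order, then keep every other character starting from the second (positions 2nd, 4th, 6th, ...).
For "xilgtwbhdo" the result is "woigb".
(Check on "llppkyskad": → "ysppllkkda" → "splka" ✓)

woigb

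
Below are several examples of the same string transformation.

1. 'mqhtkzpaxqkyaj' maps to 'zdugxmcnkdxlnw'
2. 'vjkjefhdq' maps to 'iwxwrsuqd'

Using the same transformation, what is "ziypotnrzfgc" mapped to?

mvlcbgaemstp

The pattern: shift every letter 13 places forward in the alphabet (wrapping around) — i.e. ROT13.
Doing the same to "ziypotnrzfgc": "mvlcbgaemstp".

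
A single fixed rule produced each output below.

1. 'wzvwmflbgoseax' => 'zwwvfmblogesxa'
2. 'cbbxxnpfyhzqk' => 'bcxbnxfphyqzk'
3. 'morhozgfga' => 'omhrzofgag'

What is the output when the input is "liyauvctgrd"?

Rule — swap each adjacent pair of characters (1↔2, 3↔4, ...).
Doing the same to "liyauvctgrd": "ilayvutcrgd".

ilayvutcrgd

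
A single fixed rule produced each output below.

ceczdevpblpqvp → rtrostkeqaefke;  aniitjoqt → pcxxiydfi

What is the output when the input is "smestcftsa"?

hbthiruihp

Rule — shift every letter 11 places backward in the alphabet (wrapping around).
For "smestcftsa" the result is "hbthiruihp".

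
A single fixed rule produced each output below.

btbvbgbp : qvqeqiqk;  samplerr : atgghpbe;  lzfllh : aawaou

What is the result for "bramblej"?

qatyqgpb

The transformation: swap the front and back halves of the string, then shift every letter 11 places backward in the alphabet (wrapping around).
On "bramblej": the first step gives "blejbram", and the second then gives "qatyqgpb".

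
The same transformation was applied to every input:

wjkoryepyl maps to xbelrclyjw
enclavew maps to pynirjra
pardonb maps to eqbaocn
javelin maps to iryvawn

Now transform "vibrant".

What's happening: shift every letter 13 places forward in the alphabet (wrapping around) — i.e. ROT13, then move the first 2 characters to the end (rotate left by 2).
"vibrant" → "ivoenag" → "oenagiv".

oenagiv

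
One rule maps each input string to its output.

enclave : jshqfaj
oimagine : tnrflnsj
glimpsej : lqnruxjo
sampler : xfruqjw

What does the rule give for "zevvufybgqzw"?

ejaazkdglveb

What's happening: shift every letter 5 places forward in the alphabet (wrapping around).
On "zevvufybgqzw" that produces "ejaazkdglveb".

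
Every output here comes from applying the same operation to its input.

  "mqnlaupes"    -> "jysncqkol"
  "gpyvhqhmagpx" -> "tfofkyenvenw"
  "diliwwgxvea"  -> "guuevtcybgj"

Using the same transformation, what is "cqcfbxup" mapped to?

dzvsnaoa

Rule — shift every letter 2 places backward in the alphabet (wrapping around), then move the first 3 characters to the end (rotate left by 3).
Working it through for "cqcfbxup": intermediate "aoadzvsn", final "dzvsnaoa".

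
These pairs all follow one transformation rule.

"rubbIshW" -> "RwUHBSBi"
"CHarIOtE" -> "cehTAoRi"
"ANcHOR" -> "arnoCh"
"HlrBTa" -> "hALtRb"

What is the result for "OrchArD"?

odRRCaH

Rule — take characters alternately from the front and the back (1st, last, 2nd, 2nd-last, ...), then flip the case of every letter.
On "OrchArD" that produces "odRRCaH".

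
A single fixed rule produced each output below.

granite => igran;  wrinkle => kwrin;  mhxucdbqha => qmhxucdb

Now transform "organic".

The rule is to delete the last 2 characters, then move the last character to the front.
For "organic", step one produces "organ"; step two turns that into "norga".
(Check on "mhxucdbqha": → "mhxucdbq" → "qmhxucdb" ✓)

norga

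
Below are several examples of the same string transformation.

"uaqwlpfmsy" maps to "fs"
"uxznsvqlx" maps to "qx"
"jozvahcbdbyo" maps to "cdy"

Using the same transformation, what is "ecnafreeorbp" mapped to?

eob

Looking at the pairs, the operation is to keep every other character starting from the first (positions 1st, 3rd, 5th, ...), then delete the first 3 characters.
Starting from "ecnafreeorbp": after the first operation, "enfeob"; after the second, "eob".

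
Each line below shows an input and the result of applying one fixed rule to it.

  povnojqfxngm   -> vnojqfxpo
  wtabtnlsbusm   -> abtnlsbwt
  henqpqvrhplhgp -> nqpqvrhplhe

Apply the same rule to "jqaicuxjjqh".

aicuxjjq

Each output is the input with this applied: delete the last 3 characters, then move the first 2 characters to the end (rotate left by 2).
Applying both steps to "jqaicuxjjqh": "jqaicuxj", then "aicuxjjq".
(Check on "wtabtnlsbusm": → "wtabtnlsb" → "abtnlsbwt" ✓)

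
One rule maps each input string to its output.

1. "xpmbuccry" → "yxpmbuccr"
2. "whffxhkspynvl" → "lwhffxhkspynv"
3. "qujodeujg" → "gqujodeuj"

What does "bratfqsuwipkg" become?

The pattern: move the last character to the front.
Doing the same to "bratfqsuwipkg": "gbratfqsuwipk".

gbratfqsuwipk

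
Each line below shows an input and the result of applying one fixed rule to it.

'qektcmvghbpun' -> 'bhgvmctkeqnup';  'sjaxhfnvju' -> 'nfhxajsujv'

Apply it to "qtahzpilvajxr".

avlipzhatqrxj

Each output is the input with this applied: move the last 3 characters to the front (rotate right by 3), then reverse the string.
Starting from "qtahzpilvajxr": after the first operation, "jxrqtahzpilva"; after the second, "avlipzhatqrxj".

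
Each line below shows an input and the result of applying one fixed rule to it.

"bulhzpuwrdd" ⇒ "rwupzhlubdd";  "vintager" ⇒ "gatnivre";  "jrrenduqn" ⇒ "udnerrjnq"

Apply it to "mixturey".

rutximye

The pattern: move the last 2 characters to the front (rotate right by 2), then reverse the string.
Working it through for "mixturey": intermediate "eymixtur", final "rutximye".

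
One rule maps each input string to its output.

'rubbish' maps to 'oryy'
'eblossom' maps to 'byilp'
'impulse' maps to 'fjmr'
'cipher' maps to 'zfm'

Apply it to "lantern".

ixkq

Looking at the pairs, the operation is to shift every letter 3 places backward in the alphabet (wrapping around), then delete the last 3 characters.
On "lantern": the first step gives "ixkqbok", and the second then gives "ixkq".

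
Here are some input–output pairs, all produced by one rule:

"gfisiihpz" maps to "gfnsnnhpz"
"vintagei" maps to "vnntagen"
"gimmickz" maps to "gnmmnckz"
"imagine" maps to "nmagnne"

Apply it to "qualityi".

qualntyn

The pattern: replace every "i" with "n".
Doing the same to "qualityi": "qualntyn".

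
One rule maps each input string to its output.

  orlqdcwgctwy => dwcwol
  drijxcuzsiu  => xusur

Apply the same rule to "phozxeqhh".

What's happening: move the first 3 characters to the end (rotate left by 3), then keep every other character starting from the second (positions 2nd, 4th, 6th, ...).
So "phozxeqhh" becomes "xqhh".

xqhh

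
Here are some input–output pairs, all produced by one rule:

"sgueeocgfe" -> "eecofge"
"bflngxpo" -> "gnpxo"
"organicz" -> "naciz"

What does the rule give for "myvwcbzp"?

cwzbp

Rule — delete the first 3 characters, then swap each adjacent pair of characters (1↔2, 3↔4, ...).
On "myvwcbzp": the first step gives "wcbzp", and the second then gives "cwzbp".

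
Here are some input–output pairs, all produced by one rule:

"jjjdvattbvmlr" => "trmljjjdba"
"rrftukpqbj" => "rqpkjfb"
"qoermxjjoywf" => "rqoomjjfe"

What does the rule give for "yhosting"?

onihg

Looking at the pairs, the operation is to sort the characters into reverse alphabetical order, then delete the first 3 characters.
Working it through for "yhosting": intermediate "ytsonihg", final "onihg".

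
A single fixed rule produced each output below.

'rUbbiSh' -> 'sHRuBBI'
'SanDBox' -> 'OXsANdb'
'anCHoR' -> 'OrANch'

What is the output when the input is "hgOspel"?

The pattern: move the last 2 characters to the front (rotate right by 2), then flip the case of every letter.
Working it through for "hgOspel": intermediate "elhgOsp", final "ELHGoSP".

ELHGoSP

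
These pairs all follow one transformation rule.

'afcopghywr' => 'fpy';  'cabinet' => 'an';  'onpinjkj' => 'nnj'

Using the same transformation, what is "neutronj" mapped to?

The pattern: keep one character in every 3, starting at position 2 (positions 2nd, 5th, 8th, ...).
On "neutronj" that produces "erj".

erj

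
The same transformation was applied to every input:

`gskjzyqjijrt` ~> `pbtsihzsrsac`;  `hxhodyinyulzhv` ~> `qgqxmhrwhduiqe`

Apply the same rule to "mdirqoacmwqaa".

vmrazxjlvfzjj

Each output is the input with this applied: shift every letter 9 places forward in the alphabet (wrapping around).
Applying that to "mdirqoacmwqaa" gives "vmrazxjlvfzjj".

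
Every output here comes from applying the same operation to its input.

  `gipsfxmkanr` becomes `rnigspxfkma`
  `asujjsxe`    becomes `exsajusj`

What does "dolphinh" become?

hnodplih

The pattern: move the last 2 characters to the front (rotate right by 2), then swap each adjacent pair of characters (1↔2, 3↔4, ...).
Working it through for "dolphinh": intermediate "nhdolphi", final "hnodplih".
(Check on "asujjsxe": → "xeasujjs" → "exsajusj" ✓)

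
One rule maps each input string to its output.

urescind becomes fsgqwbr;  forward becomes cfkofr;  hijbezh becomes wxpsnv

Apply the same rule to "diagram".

In each case the input is transformed by: delete the first character, then shift every letter 12 places backward in the alphabet (wrapping around).
Working it through for "diagram": intermediate "iagram", final "woufoa".

woufoa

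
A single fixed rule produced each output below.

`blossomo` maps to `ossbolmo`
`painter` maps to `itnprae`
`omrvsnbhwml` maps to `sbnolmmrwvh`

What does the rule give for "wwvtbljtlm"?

jblwmwlvtt

Looking at the pairs, the operation is to take characters alternately from the front and the back (1st, last, 2nd, 2nd-last, ...), then move the last 3 characters to the front (rotate right by 3).
"wwvtbljtlm" → "wmwlvttjbl" → "jblwmwlvtt".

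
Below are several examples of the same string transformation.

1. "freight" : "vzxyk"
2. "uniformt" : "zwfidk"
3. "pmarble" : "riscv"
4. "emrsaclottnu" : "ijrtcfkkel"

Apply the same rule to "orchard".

tyriu

Rule — delete the first 2 characters, then shift every letter 9 places backward in the alphabet (wrapping around).
Applying both steps to "orchard": "chard", then "tyriu".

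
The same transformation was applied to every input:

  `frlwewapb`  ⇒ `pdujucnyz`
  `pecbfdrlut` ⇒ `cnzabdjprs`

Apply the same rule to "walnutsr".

The rule is to shift every letter 2 places backward in the alphabet (wrapping around), then swap each adjacent pair of characters (1↔2, 3↔4, ...).
For "walnutsr", step one produces "uyjlsrqp"; step two turns that into "yuljrspq".

yuljrspq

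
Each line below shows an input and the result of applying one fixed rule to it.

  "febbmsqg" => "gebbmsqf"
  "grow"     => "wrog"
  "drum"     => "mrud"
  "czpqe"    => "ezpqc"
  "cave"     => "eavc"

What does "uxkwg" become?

gxkwu

In each case the input is transformed by: swap the first and last characters.
"uxkwg" → "gxkwu".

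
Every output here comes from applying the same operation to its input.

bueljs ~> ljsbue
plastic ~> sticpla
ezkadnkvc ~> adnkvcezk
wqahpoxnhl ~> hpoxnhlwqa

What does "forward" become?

The rule is to move the first 3 characters to the end (rotate left by 3).
Doing the same to "forward": "wardfor".

wardfor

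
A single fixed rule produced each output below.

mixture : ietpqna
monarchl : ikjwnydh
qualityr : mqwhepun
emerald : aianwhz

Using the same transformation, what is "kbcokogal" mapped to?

gxykgkcwh

Each output is the input with this applied: shift every letter 4 places backward in the alphabet (wrapping around).
Doing the same to "kbcokogal": "gxykgkcwh".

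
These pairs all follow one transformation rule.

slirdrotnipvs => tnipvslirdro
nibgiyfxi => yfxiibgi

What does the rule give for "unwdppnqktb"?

The rule is to delete the first character, then swap the front and back halves of the string.
Doing the same to "unwdppnqktb": "nqktbnwdpp".

nqktbnwdpp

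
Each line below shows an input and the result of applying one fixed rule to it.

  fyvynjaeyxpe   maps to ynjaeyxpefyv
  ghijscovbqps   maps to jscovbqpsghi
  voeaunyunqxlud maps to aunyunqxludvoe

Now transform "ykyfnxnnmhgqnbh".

The rule is to move the first 3 characters to the end (rotate left by 3).
Applying that to "ykyfnxnnmhgqnbh" gives "fnxnnmhgqnbhyky".

fnxnnmhgqnbhyky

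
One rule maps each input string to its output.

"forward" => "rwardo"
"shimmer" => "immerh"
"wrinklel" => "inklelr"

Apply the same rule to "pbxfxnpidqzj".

xfxnpidqzjb

In each case the input is transformed by: delete the first character, then move the first character to the end.
Applying both steps to "pbxfxnpidqzj": "bxfxnpidqzj", then "xfxnpidqzjb".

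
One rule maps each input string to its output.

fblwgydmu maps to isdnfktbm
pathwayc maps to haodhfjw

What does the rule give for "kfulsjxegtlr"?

Each output is the input with this applied: shift every letter 7 places forward in the alphabet (wrapping around), then move the first character to the end.
On "kfulsjxegtlr": the first step gives "rmbszqelnasy", and the second then gives "mbszqelnasyr".

mbszqelnasyr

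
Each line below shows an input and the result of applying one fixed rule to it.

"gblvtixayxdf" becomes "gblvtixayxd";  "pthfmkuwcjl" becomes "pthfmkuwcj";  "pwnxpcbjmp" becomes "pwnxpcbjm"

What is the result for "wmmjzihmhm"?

In each case the input is transformed by: delete the last character.
"wmmjzihmhm" → "wmmjzihmh".

wmmjzihmh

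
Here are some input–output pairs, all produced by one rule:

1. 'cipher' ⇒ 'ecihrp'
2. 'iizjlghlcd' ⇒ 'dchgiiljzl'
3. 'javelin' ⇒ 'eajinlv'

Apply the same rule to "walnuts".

lasnutw

Rule — sort the characters into alphabetical order, then swap each adjacent pair of characters (1↔2, 3↔4, ...).
"walnuts" → "alnstuw" → "lasnutw".
(Check on "javelin": → "aeijlnv" → "eajinlv" ✓)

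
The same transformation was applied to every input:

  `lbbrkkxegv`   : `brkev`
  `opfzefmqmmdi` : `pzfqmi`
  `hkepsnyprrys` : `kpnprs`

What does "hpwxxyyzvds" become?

pxyzd

In each case the input is transformed by: keep every other character starting from the second (positions 2nd, 4th, 6th, ...).
For "hpwxxyyzvds" the result is "pxyzd".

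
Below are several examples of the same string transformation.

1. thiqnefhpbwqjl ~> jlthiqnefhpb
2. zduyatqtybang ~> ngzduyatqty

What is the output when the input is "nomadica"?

canoma

Rule — move the last 2 characters to the front (rotate right by 2), then delete the last 2 characters.
For "nomadica", step one produces "canomadi"; step two turns that into "canoma".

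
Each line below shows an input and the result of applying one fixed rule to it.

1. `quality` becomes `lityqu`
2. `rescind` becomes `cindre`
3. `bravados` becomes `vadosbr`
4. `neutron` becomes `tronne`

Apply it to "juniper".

The transformation: move the first 3 characters to the end (rotate left by 3), then delete the last character.
On "juniper": the first step gives "iperjun", and the second then gives "iperju".

iperju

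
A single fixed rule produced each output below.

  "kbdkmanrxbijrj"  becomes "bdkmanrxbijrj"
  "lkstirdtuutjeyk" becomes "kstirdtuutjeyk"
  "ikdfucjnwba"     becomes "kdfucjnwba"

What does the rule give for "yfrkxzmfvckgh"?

frkxzmfvckgh

What's happening: delete the first character.
So "yfrkxzmfvckgh" becomes "frkxzmfvckgh".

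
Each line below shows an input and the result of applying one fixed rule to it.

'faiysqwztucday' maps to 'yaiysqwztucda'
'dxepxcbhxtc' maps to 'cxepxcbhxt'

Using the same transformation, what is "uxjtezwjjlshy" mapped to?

yxjtezwjjlsh

In each case the input is transformed by: delete the first character, then move the last character to the front.
On "uxjtezwjjlshy": the first step gives "xjtezwjjlshy", and the second then gives "yxjtezwjjlsh".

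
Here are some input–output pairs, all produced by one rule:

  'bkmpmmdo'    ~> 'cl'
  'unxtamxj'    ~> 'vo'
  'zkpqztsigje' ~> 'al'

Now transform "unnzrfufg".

The transformation: shift every letter 1 place forward in the alphabet (wrapping around), then keep only the first 2 characters.
Applying both steps to "unnzrfufg": "vooasgvgh", then "vo".
(Check on "bkmpmmdo": → "clnqnnep" → "cl" ✓)

vo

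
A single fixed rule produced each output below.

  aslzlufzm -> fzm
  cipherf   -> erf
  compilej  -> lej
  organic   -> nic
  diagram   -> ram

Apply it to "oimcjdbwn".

The pattern: keep only the last 3 characters.
For "oimcjdbwn" the result is "bwn".

bwn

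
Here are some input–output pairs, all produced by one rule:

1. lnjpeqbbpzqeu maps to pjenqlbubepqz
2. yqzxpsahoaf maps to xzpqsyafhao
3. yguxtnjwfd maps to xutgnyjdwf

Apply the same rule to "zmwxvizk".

The rule is to move the first 3 characters to the end (rotate left by 3), then take characters alternately from the front and the back (1st, last, 2nd, 2nd-last, ...).
"zmwxvizk" → "xvizkzmw" → "xwvmizzk".

xwvmizzk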